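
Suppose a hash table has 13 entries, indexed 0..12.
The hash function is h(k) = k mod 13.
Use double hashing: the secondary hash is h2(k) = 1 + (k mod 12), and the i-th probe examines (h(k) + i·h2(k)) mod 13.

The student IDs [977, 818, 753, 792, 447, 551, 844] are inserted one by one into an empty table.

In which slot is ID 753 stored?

977: h=2 → slot 2
818: h=12 → slot 12
753: h=12, h2=10, probe 12,9 → slot 9
792: h=12, h2=1, probe 12,0 → slot 0
447: h=5 → slot 5
551: h=5, h2=12, probe 5,4 → slot 4
844: h=12, h2=5, probe 12,4,9,1 → slot 1
Table: [792, 844, 977, ., 551, 447, ., ., ., 753, ., ., 818]

9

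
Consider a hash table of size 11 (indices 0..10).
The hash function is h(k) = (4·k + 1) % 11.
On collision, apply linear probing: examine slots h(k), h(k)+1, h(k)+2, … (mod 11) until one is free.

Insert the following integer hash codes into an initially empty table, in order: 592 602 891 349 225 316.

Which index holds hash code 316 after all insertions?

3

592: h=4 → slot 4
602: h=0 → slot 0
891: h=1 → slot 1
349: h=0, probe 0,1,2 → slot 2
225: h=10 → slot 10
316: h=0, probe 0,1,2,3 → slot 3
Table: [602, 891, 349, 316, 592, ∅, ∅, ∅, ∅, ∅, 225]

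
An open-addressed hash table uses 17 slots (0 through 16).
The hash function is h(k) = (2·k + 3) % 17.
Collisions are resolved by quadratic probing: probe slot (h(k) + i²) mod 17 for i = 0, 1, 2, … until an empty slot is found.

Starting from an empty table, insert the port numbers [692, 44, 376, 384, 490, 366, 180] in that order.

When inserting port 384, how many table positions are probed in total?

4

692: h=10 => slot 10
44: h=6 => slot 6
376: h=7 => slot 7
384: h=6, probe 6,7,10,15 => slot 15
490: h=14 => slot 14
366: h=4 => slot 4
180: h=6, probe 6,7,10,15,5 => slot 5
Table: [—, —, —, —, 366, 180, 44, 376, —, —, 692, —, —, —, 490, 384, —]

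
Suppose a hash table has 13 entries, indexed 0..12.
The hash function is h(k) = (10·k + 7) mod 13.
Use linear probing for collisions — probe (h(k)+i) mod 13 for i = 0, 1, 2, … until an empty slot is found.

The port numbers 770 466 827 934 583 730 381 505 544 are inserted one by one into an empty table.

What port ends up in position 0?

770: h=11 -> slot 11
466: h=0 -> slot 0
827: h=9 -> slot 9
934: h=0, probe 0,1 -> slot 1
583: h=0, probe 0,1,2 -> slot 2
730: h=1, probe 1,2,3 -> slot 3
381: h=8 -> slot 8
505: h=0, probe 0,1,2,3,4 -> slot 4
544: h=0, probe 0,1,2,3,4,5 -> slot 5
Table: [466, 934, 583, 730, 505, 544, ., ., 381, 827, ., 770, .]

466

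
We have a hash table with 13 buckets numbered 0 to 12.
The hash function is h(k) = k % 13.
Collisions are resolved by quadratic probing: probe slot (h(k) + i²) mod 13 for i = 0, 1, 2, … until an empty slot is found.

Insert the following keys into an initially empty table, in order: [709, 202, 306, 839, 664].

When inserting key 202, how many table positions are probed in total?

2

709 hashes to 7; slot 7 is free => place at 7.
202 hashes to 7; 7 taken => place at 8.
306 hashes to 7; 7,8 taken => place at 11.
839 hashes to 7; 7,8,11 taken => place at 3.
664 hashes to 1; slot 1 is free => place at 1.
Table: [∅, 664, ∅, 839, ∅, ∅, ∅, 709, 202, ∅, ∅, 306, ∅]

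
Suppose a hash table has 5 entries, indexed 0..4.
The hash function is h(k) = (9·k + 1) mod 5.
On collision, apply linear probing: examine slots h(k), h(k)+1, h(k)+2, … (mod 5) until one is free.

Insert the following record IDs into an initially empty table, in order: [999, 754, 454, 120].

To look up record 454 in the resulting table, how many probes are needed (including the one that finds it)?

999: h=2 -> slot 2
754: h=2, probe 2,3 -> slot 3
454: h=2, probe 2,3,4 -> slot 4
120: h=1 -> slot 1
Table: [., 120, 999, 754, 454]
Lookup 454: h=2, probe 2,3,4 → found at 4.

3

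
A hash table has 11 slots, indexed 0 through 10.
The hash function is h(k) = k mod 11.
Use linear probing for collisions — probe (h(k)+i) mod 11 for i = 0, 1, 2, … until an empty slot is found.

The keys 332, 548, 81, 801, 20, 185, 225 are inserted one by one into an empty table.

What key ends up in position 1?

332: h=2 -> slot 2
548: h=9 -> slot 9
81: h=4 -> slot 4
801: h=9, probe 9,10 -> slot 10
20: h=9, probe 9,10,0 -> slot 0
185: h=9, probe 9,10,0,1 -> slot 1
225: h=5 -> slot 5
Table: [20, 185, 332, -, 81, 225, -, -, -, 548, 801]

185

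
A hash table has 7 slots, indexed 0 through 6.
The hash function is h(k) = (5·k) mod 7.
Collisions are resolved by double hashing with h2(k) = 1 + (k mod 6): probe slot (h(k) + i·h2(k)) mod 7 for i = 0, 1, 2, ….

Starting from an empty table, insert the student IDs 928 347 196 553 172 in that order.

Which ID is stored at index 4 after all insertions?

172

928: h=6 → slot 6
347: h=6, h2=6, probe 6,5 → slot 5
196: h=0 → slot 0
553: h=0, h2=2, probe 0,2 → slot 2
172: h=6, h2=5, probe 6,4 → slot 4
Table: [196, _, 553, _, 172, 347, 928]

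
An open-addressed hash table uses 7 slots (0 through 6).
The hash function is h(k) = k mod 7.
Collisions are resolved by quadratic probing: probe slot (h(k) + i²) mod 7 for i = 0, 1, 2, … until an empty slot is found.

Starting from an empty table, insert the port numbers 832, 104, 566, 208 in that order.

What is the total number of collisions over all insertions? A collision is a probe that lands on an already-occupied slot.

832 hashes to 6; slot 6 is free => place at 6.
104 hashes to 6; 6 taken => place at 0.
566 hashes to 6; 6,0 taken => place at 3.
208 hashes to 5; slot 5 is free => place at 5.
Table: [104, _, _, 566, _, 208, 832]

3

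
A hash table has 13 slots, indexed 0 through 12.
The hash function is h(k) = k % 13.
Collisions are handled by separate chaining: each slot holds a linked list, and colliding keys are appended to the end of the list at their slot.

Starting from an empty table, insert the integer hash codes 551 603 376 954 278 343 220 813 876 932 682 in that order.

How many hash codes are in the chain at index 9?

1

551 → bucket 5
603 → bucket 5 (collision)
376 → bucket 12
954 → bucket 5 (collision)
278 → bucket 5 (collision)
343 → bucket 5 (collision)
220 → bucket 12 (collision)
813 → bucket 7
876 → bucket 5 (collision)
932 → bucket 9
682 → bucket 6
Final buckets:
0: .
1: .
2: .
3: .
4: .
5: 551 -> 603 -> 954 -> 278 -> 343 -> 876
6: 682
7: 813
8: .
9: 932
10: .
11: .
12: 376 -> 220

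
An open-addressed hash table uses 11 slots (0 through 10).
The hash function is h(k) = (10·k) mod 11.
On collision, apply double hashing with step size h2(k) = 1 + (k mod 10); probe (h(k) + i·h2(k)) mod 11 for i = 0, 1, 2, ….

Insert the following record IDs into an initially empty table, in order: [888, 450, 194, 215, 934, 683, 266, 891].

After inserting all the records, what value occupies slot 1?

450

888: h=3 -> slot 3
450: h=1 -> slot 1
194: h=4 -> slot 4
215: h=5 -> slot 5
934: h=1, h2=5, probe 1,6 -> slot 6
683: h=10 -> slot 10
266: h=9 -> slot 9
891: h=0 -> slot 0
Table: [891, 450, ∅, 888, 194, 215, 934, ∅, ∅, 266, 683]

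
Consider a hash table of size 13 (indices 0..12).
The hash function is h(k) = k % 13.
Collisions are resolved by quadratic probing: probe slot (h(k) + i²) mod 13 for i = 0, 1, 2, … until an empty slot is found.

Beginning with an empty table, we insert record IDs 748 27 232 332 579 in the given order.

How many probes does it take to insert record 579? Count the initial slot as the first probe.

748 hashes to 7; slot 7 is free -> place at 7.
27 hashes to 1; slot 1 is free -> place at 1.
232 hashes to 11; slot 11 is free -> place at 11.
332 hashes to 7; 7 taken -> place at 8.
579 hashes to 7; 7,8,11 taken -> place at 3.
Table: [—, 27, —, 579, —, —, —, 748, 332, —, —, 232, —]

4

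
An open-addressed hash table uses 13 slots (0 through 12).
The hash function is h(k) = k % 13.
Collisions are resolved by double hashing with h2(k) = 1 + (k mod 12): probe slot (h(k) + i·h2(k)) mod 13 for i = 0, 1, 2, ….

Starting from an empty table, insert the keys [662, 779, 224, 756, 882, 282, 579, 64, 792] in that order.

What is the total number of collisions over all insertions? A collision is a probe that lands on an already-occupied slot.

4

662 hashes to 12; slot 12 is free -> place at 12.
779 hashes to 12, h2=12; 12 taken -> place at 11.
224 hashes to 3; slot 3 is free -> place at 3.
756 hashes to 2; slot 2 is free -> place at 2.
882 hashes to 11, h2=7; 11 taken -> place at 5.
282 hashes to 9; slot 9 is free -> place at 9.
579 hashes to 7; slot 7 is free -> place at 7.
64 hashes to 12, h2=5; 12 taken -> place at 4.
792 hashes to 12, h2=1; 12 taken -> place at 0.
Table: [792, -, 756, 224, 64, 882, -, 579, -, 282, -, 779, 662]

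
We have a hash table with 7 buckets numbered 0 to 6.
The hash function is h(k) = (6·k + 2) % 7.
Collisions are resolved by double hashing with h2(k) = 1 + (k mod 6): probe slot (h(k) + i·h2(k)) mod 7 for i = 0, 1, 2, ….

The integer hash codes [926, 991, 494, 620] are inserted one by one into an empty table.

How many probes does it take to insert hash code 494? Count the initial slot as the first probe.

2

926: h=0 -> slot 0
991: h=5 -> slot 5
494: h=5, h2=3, probe 5,1 -> slot 1
620: h=5, h2=3, probe 5,1,4 -> slot 4
Table: [926, 494, ., ., 620, 991, .]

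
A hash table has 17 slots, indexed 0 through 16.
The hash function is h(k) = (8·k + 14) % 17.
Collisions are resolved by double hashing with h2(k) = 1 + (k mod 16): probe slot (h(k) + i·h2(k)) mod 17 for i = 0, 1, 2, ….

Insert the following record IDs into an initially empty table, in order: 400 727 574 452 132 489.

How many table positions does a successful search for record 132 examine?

2

400: h=1 -> slot 1
727: h=16 -> slot 16
574: h=16, h2=15, probe 16,14 -> slot 14
452: h=9 -> slot 9
132: h=16, h2=5, probe 16,4 -> slot 4
489: h=16, h2=10, probe 16,9,2 -> slot 2
Table: [-, 400, 489, -, 132, -, -, -, -, 452, -, -, -, -, 574, -, 727]
Lookup 132: h=16, h2=5, probe 16,4 → found at 4.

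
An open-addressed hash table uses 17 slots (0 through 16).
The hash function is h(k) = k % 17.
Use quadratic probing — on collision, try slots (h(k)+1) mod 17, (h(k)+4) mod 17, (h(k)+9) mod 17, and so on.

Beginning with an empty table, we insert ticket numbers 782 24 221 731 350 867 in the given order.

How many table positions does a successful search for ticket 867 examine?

Insert 782: h=0, slot 0 empty → index 0.
Insert 24: h=7, slot 7 empty → index 7.
Insert 221: h=0, slot 0 occupied → index 1.
Insert 731: h=0, slots 0,1 occupied → index 4.
Insert 350: h=10, slot 10 empty → index 10.
Insert 867: h=0, slots 0,1,4 occupied → index 9.
Table: [782, 221, —, —, 731, —, —, 24, —, 867, 350, —, —, —, —, —, —]
Lookup 867: h=0, probe 0,1,4,9 → found at 9.

4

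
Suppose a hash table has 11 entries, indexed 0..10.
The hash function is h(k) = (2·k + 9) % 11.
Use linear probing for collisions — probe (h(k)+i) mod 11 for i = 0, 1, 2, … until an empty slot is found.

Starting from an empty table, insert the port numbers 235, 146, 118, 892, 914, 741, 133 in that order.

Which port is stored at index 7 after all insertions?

741

235: h=6 -> slot 6
146: h=4 -> slot 4
118: h=3 -> slot 3
892: h=0 -> slot 0
914: h=0, probe 0,1 -> slot 1
741: h=6, probe 6,7 -> slot 7
133: h=0, probe 0,1,2 -> slot 2
Table: [892, 914, 133, 118, 146, ∅, 235, 741, ∅, ∅, ∅]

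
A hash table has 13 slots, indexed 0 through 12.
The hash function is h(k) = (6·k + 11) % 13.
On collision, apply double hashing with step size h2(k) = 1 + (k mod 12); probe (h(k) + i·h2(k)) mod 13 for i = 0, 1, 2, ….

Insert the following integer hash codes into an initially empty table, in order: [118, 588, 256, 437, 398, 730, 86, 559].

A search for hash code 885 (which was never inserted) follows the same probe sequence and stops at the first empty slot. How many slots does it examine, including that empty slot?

2

Insert 118: h=4, slot 4 empty => index 4.
Insert 588: h=3, slot 3 empty => index 3.
Insert 256: h=0, slot 0 empty => index 0.
Insert 437: h=7, slot 7 empty => index 7.
Insert 398: h=7, h2=3, slot 7 occupied => index 10.
Insert 730: h=10, h2=11, slot 10 occupied => index 8.
Insert 86: h=7, h2=3, slots 7,10,0,3 occupied => index 6.
Insert 559: h=11, slot 11 empty => index 11.
Table: [256, ., ., 588, 118, ., 86, 437, 730, ., 398, 559, .]
Lookup 885: h=4, h2=10, probe 4,1 → slot 1 empty, not found.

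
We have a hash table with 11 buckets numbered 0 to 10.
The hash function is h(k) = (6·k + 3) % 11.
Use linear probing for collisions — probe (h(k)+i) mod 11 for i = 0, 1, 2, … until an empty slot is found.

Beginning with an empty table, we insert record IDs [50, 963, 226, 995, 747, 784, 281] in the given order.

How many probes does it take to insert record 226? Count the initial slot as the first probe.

50 hashes to 6; slot 6 is free -> place at 6.
963 hashes to 6; 6 taken -> place at 7.
226 hashes to 6; 6,7 taken -> place at 8.
995 hashes to 0; slot 0 is free -> place at 0.
747 hashes to 8; 8 taken -> place at 9.
784 hashes to 10; slot 10 is free -> place at 10.
281 hashes to 6; 6,7,8,9,10,0 taken -> place at 1.
Table: [995, 281, ∅, ∅, ∅, ∅, 50, 963, 226, 747, 784]

3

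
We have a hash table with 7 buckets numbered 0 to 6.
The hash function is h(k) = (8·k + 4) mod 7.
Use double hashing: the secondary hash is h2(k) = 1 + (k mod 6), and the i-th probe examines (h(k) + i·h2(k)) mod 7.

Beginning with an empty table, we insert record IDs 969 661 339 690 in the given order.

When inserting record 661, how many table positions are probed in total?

2

Insert 969: h=0, slot 0 empty => index 0.
Insert 661: h=0, h2=2, slot 0 occupied => index 2.
Insert 339: h=0, h2=4, slot 0 occupied => index 4.
Insert 690: h=1, slot 1 empty => index 1.
Table: [969, 690, 661, -, 339, -, -]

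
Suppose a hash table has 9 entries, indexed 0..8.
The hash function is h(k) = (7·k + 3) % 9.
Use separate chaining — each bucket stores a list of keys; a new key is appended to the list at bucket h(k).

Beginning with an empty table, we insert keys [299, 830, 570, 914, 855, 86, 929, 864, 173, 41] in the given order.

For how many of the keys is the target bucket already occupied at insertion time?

Insert 299: h=8, bucket 8 empty → new chain.
Insert 830: h=8, bucket 8 nonempty → append to chain.
Insert 570: h=6, bucket 6 empty → new chain.
Insert 914: h=2, bucket 2 empty → new chain.
Insert 855: h=3, bucket 3 empty → new chain.
Insert 86: h=2, bucket 2 nonempty → append to chain.
Insert 929: h=8, bucket 8 nonempty → append to chain.
Insert 864: h=3, bucket 3 nonempty → append to chain.
Insert 173: h=8, bucket 8 nonempty → append to chain.
Insert 41: h=2, bucket 2 nonempty → append to chain.
Final buckets:
0: -
1: -
2: 914 -> 86 -> 41
3: 855 -> 864
4: -
5: -
6: 570
7: -
8: 299 -> 830 -> 929 -> 173

6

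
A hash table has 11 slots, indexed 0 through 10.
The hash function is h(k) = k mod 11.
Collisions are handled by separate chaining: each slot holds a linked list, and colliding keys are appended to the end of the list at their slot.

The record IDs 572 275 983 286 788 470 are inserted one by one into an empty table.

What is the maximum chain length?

3

572 → bucket 0
275 → bucket 0 (collision)
983 → bucket 4
286 → bucket 0 (collision)
788 → bucket 7
470 → bucket 8
Final buckets:
0: 572 -> 275 -> 286
1: .
2: .
3: .
4: 983
5: .
6: .
7: 788
8: 470
9: .
10: .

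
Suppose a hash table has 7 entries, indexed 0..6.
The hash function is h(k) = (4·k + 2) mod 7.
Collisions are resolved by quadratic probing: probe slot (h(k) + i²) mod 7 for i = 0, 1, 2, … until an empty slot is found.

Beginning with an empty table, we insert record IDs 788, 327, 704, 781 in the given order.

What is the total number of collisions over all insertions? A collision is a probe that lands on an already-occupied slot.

788 hashes to 4; slot 4 is free → place at 4.
327 hashes to 1; slot 1 is free → place at 1.
704 hashes to 4; 4 taken → place at 5.
781 hashes to 4; 4,5,1 taken → place at 6.
Table: [—, 327, —, —, 788, 704, 781]

4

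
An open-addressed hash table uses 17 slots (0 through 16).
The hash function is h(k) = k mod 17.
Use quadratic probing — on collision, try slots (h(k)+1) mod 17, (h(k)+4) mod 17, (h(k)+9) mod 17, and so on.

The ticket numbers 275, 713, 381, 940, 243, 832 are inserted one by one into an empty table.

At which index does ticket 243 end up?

Insert 275: h=3, slot 3 empty -> index 3.
Insert 713: h=16, slot 16 empty -> index 16.
Insert 381: h=7, slot 7 empty -> index 7.
Insert 940: h=5, slot 5 empty -> index 5.
Insert 243: h=5, slot 5 occupied -> index 6.
Insert 832: h=16, slot 16 occupied -> index 0.
Table: [832, —, —, 275, —, 940, 243, 381, —, —, —, —, —, —, —, —, 713]

6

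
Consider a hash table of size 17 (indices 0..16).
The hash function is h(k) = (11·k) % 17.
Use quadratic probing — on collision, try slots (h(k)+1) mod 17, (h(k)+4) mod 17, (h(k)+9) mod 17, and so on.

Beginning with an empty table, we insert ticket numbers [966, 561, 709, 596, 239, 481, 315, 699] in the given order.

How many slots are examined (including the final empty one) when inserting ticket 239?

Insert 966: h=1, slot 1 empty => index 1.
Insert 561: h=0, slot 0 empty => index 0.
Insert 709: h=13, slot 13 empty => index 13.
Insert 596: h=11, slot 11 empty => index 11.
Insert 239: h=11, slot 11 occupied => index 12.
Insert 481: h=4, slot 4 empty => index 4.
Insert 315: h=14, slot 14 empty => index 14.
Insert 699: h=5, slot 5 empty => index 5.
Table: [561, 966, ∅, ∅, 481, 699, ∅, ∅, ∅, ∅, ∅, 596, 239, 709, 315, ∅, ∅]

2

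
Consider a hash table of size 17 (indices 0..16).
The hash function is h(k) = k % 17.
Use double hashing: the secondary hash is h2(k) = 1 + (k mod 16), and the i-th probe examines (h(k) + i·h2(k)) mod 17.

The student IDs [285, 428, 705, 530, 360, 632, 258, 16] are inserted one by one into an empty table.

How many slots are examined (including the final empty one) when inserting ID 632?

Insert 285: h=13, slot 13 empty → index 13.
Insert 428: h=3, slot 3 empty → index 3.
Insert 705: h=8, slot 8 empty → index 8.
Insert 530: h=3, h2=3, slot 3 occupied → index 6.
Insert 360: h=3, h2=9, slot 3 occupied → index 12.
Insert 632: h=3, h2=9, slots 3,12 occupied → index 4.
Insert 258: h=3, h2=3, slots 3,6 occupied → index 9.
Insert 16: h=16, slot 16 empty → index 16.
Table: [_, _, _, 428, 632, _, 530, _, 705, 258, _, _, 360, 285, _, _, 16]

3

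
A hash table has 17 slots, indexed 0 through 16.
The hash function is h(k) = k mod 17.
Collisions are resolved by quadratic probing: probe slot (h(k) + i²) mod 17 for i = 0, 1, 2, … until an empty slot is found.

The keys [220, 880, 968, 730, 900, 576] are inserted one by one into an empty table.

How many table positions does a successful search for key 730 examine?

3

Insert 220: h=16, slot 16 empty => index 16.
Insert 880: h=13, slot 13 empty => index 13.
Insert 968: h=16, slot 16 occupied => index 0.
Insert 730: h=16, slots 16,0 occupied => index 3.
Insert 900: h=16, slots 16,0,3 occupied => index 8.
Insert 576: h=15, slot 15 empty => index 15.
Table: [968, —, —, 730, —, —, —, —, 900, —, —, —, —, 880, —, 576, 220]
Lookup 730: h=16, probe 16,0,3 → found at 3.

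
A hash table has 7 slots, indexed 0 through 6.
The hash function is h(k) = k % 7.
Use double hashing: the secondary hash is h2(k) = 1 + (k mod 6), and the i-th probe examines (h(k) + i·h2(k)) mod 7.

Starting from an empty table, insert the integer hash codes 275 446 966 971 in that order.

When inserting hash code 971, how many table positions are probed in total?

2

275 hashes to 2; slot 2 is free => place at 2.
446 hashes to 5; slot 5 is free => place at 5.
966 hashes to 0; slot 0 is free => place at 0.
971 hashes to 5, h2=6; 5 taken => place at 4.
Table: [966, —, 275, —, 971, 446, —]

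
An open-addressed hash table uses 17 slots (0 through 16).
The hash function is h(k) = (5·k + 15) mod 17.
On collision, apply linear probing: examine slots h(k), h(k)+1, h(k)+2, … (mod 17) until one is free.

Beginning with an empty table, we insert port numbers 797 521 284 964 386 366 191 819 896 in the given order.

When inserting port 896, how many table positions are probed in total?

5

797: h=5 -> slot 5
521: h=2 -> slot 2
284: h=7 -> slot 7
964: h=7, probe 7,8 -> slot 8
386: h=7, probe 7,8,9 -> slot 9
366: h=9, probe 9,10 -> slot 10
191: h=1 -> slot 1
819: h=13 -> slot 13
896: h=7, probe 7,8,9,10,11 -> slot 11
Table: [-, 191, 521, -, -, 797, -, 284, 964, 386, 366, 896, -, 819, -, -, -]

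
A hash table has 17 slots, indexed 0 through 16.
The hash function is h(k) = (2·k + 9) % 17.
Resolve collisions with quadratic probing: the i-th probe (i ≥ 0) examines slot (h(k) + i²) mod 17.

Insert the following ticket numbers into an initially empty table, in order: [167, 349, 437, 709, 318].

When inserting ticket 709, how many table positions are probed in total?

167: h=3 → slot 3
349: h=10 → slot 10
437: h=16 → slot 16
709: h=16, probe 16,0 → slot 0
318: h=16, probe 16,0,3,8 → slot 8
Table: [709, —, —, 167, —, —, —, —, 318, —, 349, —, —, —, —, —, 437]

2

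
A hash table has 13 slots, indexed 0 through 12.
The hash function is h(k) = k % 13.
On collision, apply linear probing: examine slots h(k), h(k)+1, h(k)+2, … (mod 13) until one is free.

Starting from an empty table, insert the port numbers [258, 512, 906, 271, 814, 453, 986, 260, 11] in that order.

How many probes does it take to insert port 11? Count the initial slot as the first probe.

258 hashes to 11; slot 11 is free -> place at 11.
512 hashes to 5; slot 5 is free -> place at 5.
906 hashes to 9; slot 9 is free -> place at 9.
271 hashes to 11; 11 taken -> place at 12.
814 hashes to 8; slot 8 is free -> place at 8.
453 hashes to 11; 11,12 taken -> place at 0.
986 hashes to 11; 11,12,0 taken -> place at 1.
260 hashes to 0; 0,1 taken -> place at 2.
11 hashes to 11; 11,12,0,1,2 taken -> place at 3.
Table: [453, 986, 260, 11, ∅, 512, ∅, ∅, 814, 906, ∅, 258, 271]

6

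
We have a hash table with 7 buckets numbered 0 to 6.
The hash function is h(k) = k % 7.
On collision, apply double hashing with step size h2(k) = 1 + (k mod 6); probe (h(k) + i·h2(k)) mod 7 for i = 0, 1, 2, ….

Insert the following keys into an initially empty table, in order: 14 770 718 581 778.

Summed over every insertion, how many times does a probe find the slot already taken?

Insert 14: h=0, slot 0 empty → index 0.
Insert 770: h=0, h2=3, slot 0 occupied → index 3.
Insert 718: h=4, slot 4 empty → index 4.
Insert 581: h=0, h2=6, slot 0 occupied → index 6.
Insert 778: h=1, slot 1 empty → index 1.
Table: [14, 778, -, 770, 718, -, 581]

2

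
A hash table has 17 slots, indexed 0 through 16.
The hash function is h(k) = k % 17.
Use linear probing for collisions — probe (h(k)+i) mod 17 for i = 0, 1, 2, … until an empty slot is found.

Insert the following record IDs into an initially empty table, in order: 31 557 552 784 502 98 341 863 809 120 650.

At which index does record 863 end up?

31: h=14 -> slot 14
557: h=13 -> slot 13
552: h=8 -> slot 8
784: h=2 -> slot 2
502: h=9 -> slot 9
98: h=13, probe 13,14,15 -> slot 15
341: h=1 -> slot 1
863: h=13, probe 13,14,15,16 -> slot 16
809: h=10 -> slot 10
120: h=1, probe 1,2,3 -> slot 3
650: h=4 -> slot 4
Table: [_, 341, 784, 120, 650, _, _, _, 552, 502, 809, _, _, 557, 31, 98, 863]

16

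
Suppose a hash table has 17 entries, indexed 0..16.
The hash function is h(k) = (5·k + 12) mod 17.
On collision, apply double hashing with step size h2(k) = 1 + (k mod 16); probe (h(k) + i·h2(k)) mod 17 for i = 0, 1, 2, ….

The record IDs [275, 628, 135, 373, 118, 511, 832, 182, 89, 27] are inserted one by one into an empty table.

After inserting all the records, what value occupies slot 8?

275 hashes to 10; slot 10 is free -> place at 10.
628 hashes to 7; slot 7 is free -> place at 7.
135 hashes to 7, h2=8; 7 taken -> place at 15.
373 hashes to 7, h2=6; 7 taken -> place at 13.
118 hashes to 7, h2=7; 7 taken -> place at 14.
511 hashes to 0; slot 0 is free -> place at 0.
832 hashes to 7, h2=1; 7 taken -> place at 8.
182 hashes to 4; slot 4 is free -> place at 4.
89 hashes to 15, h2=10; 15,8 taken -> place at 1.
27 hashes to 11; slot 11 is free -> place at 11.
Table: [511, 89, _, _, 182, _, _, 628, 832, _, 275, 27, _, 373, 118, 135, _]

832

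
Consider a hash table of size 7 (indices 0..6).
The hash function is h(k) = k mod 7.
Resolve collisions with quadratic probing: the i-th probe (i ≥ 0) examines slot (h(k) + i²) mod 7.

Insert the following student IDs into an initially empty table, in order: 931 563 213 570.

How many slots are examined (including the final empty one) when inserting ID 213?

2

Insert 931: h=0, slot 0 empty -> index 0.
Insert 563: h=3, slot 3 empty -> index 3.
Insert 213: h=3, slot 3 occupied -> index 4.
Insert 570: h=3, slots 3,4,0 occupied -> index 5.
Table: [931, —, —, 563, 213, 570, —]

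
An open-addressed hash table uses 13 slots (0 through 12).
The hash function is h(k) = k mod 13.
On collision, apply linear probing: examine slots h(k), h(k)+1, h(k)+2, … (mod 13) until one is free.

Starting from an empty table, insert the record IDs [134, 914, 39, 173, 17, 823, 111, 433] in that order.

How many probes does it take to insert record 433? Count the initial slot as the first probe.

7

Insert 134: h=4, slot 4 empty -> index 4.
Insert 914: h=4, slot 4 occupied -> index 5.
Insert 39: h=0, slot 0 empty -> index 0.
Insert 173: h=4, slots 4,5 occupied -> index 6.
Insert 17: h=4, slots 4,5,6 occupied -> index 7.
Insert 823: h=4, slots 4,5,6,7 occupied -> index 8.
Insert 111: h=7, slots 7,8 occupied -> index 9.
Insert 433: h=4, slots 4,5,6,7,8,9 occupied -> index 10.
Table: [39, ∅, ∅, ∅, 134, 914, 173, 17, 823, 111, 433, ∅, ∅]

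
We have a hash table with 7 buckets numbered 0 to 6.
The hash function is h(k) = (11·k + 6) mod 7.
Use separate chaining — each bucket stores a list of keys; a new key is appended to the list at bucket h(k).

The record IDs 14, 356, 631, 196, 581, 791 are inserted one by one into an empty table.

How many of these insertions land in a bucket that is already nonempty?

3

Insert 14: h=6, bucket 6 empty → new chain.
Insert 356: h=2, bucket 2 empty → new chain.
Insert 631: h=3, bucket 3 empty → new chain.
Insert 196: h=6, bucket 6 nonempty → append to chain.
Insert 581: h=6, bucket 6 nonempty → append to chain.
Insert 791: h=6, bucket 6 nonempty → append to chain.
Final buckets:
0: ∅
1: ∅
2: 356
3: 631
4: ∅
5: ∅
6: 14 -> 196 -> 581 -> 791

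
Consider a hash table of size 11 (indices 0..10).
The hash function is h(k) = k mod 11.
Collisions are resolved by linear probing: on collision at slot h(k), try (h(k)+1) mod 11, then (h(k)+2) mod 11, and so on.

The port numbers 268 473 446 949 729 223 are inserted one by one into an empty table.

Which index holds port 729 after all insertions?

268 hashes to 4; slot 4 is free => place at 4.
473 hashes to 0; slot 0 is free => place at 0.
446 hashes to 6; slot 6 is free => place at 6.
949 hashes to 3; slot 3 is free => place at 3.
729 hashes to 3; 3,4 taken => place at 5.
223 hashes to 3; 3,4,5,6 taken => place at 7.
Table: [473, -, -, 949, 268, 729, 446, 223, -, -, -]

5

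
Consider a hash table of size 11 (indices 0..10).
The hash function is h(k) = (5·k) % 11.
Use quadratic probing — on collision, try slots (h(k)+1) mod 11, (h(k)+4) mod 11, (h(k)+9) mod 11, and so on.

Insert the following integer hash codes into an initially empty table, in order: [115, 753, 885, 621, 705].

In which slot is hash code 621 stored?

115: h=3 → slot 3
753: h=3, probe 3,4 → slot 4
885: h=3, probe 3,4,7 → slot 7
621: h=3, probe 3,4,7,1 → slot 1
705: h=5 → slot 5
Table: [_, 621, _, 115, 753, 705, _, 885, _, _, _]

1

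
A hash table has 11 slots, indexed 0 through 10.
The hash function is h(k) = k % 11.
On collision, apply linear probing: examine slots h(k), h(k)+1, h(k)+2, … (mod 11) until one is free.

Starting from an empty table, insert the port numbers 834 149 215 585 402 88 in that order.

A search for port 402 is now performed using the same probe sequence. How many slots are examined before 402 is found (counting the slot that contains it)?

3

834: h=9 -> slot 9
149: h=6 -> slot 6
215: h=6, probe 6,7 -> slot 7
585: h=2 -> slot 2
402: h=6, probe 6,7,8 -> slot 8
88: h=0 -> slot 0
Table: [88, _, 585, _, _, _, 149, 215, 402, 834, _]
Lookup 402: h=6, probe 6,7,8 → found at 8.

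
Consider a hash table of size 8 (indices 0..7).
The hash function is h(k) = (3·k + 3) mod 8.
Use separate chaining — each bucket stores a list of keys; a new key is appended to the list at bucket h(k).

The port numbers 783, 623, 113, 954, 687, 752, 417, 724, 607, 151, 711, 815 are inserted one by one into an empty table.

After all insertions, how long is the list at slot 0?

783 -> bucket 0
623 -> bucket 0 (collision)
113 -> bucket 6
954 -> bucket 1
687 -> bucket 0 (collision)
752 -> bucket 3
417 -> bucket 6 (collision)
724 -> bucket 7
607 -> bucket 0 (collision)
151 -> bucket 0 (collision)
711 -> bucket 0 (collision)
815 -> bucket 0 (collision)
Final buckets:
0: 783 -> 623 -> 687 -> 607 -> 151 -> 711 -> 815
1: 954
2: _
3: 752
4: _
5: _
6: 113 -> 417
7: 724

7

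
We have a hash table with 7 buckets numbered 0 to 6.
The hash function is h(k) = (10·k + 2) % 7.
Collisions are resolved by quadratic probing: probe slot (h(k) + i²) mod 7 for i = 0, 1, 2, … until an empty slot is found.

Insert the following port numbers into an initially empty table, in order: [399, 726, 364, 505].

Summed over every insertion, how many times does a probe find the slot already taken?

2

Insert 399: h=2, slot 2 empty -> index 2.
Insert 726: h=3, slot 3 empty -> index 3.
Insert 364: h=2, slots 2,3 occupied -> index 6.
Insert 505: h=5, slot 5 empty -> index 5.
Table: [-, -, 399, 726, -, 505, 364]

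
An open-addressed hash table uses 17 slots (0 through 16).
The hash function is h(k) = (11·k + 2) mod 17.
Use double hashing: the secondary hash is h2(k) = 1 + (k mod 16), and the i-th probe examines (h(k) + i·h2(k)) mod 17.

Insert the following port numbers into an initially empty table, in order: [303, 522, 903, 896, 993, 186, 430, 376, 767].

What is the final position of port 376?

303 hashes to 3; slot 3 is free -> place at 3.
522 hashes to 15; slot 15 is free -> place at 15.
903 hashes to 7; slot 7 is free -> place at 7.
896 hashes to 15, h2=1; 15 taken -> place at 16.
993 hashes to 11; slot 11 is free -> place at 11.
186 hashes to 8; slot 8 is free -> place at 8.
430 hashes to 6; slot 6 is free -> place at 6.
376 hashes to 7, h2=9; 7,16,8 taken -> place at 0.
767 hashes to 7, h2=16; 7,6 taken -> place at 5.
Table: [376, —, —, 303, —, 767, 430, 903, 186, —, —, 993, —, —, —, 522, 896]

0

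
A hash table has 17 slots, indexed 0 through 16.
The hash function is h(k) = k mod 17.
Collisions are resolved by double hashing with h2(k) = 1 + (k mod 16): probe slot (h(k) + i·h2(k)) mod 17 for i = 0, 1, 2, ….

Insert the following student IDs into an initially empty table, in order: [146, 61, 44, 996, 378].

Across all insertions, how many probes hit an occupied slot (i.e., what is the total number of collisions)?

3

146 hashes to 10; slot 10 is free => place at 10.
61 hashes to 10, h2=14; 10 taken => place at 7.
44 hashes to 10, h2=13; 10 taken => place at 6.
996 hashes to 10, h2=5; 10 taken => place at 15.
378 hashes to 4; slot 4 is free => place at 4.
Table: [., ., ., ., 378, ., 44, 61, ., ., 146, ., ., ., ., 996, .]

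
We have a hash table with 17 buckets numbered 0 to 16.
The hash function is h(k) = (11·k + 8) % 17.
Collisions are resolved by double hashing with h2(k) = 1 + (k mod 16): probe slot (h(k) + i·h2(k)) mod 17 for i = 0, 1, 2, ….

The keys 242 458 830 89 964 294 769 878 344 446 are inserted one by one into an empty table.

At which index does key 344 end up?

2

Insert 242: h=1, slot 1 empty → index 1.
Insert 458: h=14, slot 14 empty → index 14.
Insert 830: h=9, slot 9 empty → index 9.
Insert 89: h=1, h2=10, slot 1 occupied → index 11.
Insert 964: h=4, slot 4 empty → index 4.
Insert 294: h=12, slot 12 empty → index 12.
Insert 769: h=1, h2=2, slot 1 occupied → index 3.
Insert 878: h=10, slot 10 empty → index 10.
Insert 344: h=1, h2=9, slots 1,10 occupied → index 2.
Insert 446: h=1, h2=15, slot 1 occupied → index 16.
Table: [_, 242, 344, 769, 964, _, _, _, _, 830, 878, 89, 294, _, 458, _, 446]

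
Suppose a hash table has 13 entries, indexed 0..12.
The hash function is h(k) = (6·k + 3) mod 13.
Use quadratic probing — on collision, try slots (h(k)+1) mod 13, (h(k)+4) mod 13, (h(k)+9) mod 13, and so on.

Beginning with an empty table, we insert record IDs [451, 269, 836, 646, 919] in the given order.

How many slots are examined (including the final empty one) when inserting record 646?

3

451 hashes to 5; slot 5 is free -> place at 5.
269 hashes to 5; 5 taken -> place at 6.
836 hashes to 1; slot 1 is free -> place at 1.
646 hashes to 5; 5,6 taken -> place at 9.
919 hashes to 5; 5,6,9,1 taken -> place at 8.
Table: [—, 836, —, —, —, 451, 269, —, 919, 646, —, —, —]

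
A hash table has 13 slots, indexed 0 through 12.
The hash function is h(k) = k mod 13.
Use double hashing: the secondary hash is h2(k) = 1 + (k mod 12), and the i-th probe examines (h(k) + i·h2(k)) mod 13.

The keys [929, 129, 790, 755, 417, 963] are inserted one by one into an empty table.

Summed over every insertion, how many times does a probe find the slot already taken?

2

929 hashes to 6; slot 6 is free => place at 6.
129 hashes to 12; slot 12 is free => place at 12.
790 hashes to 10; slot 10 is free => place at 10.
755 hashes to 1; slot 1 is free => place at 1.
417 hashes to 1, h2=10; 1 taken => place at 11.
963 hashes to 1, h2=4; 1 taken => place at 5.
Table: [∅, 755, ∅, ∅, ∅, 963, 929, ∅, ∅, ∅, 790, 417, 129]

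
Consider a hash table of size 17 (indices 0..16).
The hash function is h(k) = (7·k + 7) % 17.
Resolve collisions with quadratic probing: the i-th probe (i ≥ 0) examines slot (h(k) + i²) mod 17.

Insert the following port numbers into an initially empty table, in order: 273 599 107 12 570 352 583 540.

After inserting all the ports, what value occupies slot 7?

352

273: h=14 -> slot 14
599: h=1 -> slot 1
107: h=8 -> slot 8
12: h=6 -> slot 6
570: h=2 -> slot 2
352: h=6, probe 6,7 -> slot 7
583: h=8, probe 8,9 -> slot 9
540: h=13 -> slot 13
Table: [—, 599, 570, —, —, —, 12, 352, 107, 583, —, —, —, 540, 273, —, —]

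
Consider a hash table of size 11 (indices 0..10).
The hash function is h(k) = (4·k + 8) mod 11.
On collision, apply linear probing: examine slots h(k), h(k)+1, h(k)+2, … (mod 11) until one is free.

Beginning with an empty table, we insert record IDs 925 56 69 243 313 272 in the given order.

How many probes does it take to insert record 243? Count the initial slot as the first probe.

925 hashes to 1; slot 1 is free → place at 1.
56 hashes to 1; 1 taken → place at 2.
69 hashes to 9; slot 9 is free → place at 9.
243 hashes to 1; 1,2 taken → place at 3.
313 hashes to 6; slot 6 is free → place at 6.
272 hashes to 7; slot 7 is free → place at 7.
Table: [-, 925, 56, 243, -, -, 313, 272, -, 69, -]

3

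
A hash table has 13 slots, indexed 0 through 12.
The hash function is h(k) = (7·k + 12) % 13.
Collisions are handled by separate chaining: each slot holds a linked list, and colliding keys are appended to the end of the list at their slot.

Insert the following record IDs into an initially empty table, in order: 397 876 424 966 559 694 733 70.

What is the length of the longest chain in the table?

4

Insert 397: h=9, bucket 9 empty → new chain.
Insert 876: h=8, bucket 8 empty → new chain.
Insert 424: h=3, bucket 3 empty → new chain.
Insert 966: h=1, bucket 1 empty → new chain.
Insert 559: h=12, bucket 12 empty → new chain.
Insert 694: h=8, bucket 8 nonempty → append to chain.
Insert 733: h=8, bucket 8 nonempty → append to chain.
Insert 70: h=8, bucket 8 nonempty → append to chain.
Final buckets:
0: ∅
1: 966
2: ∅
3: 424
4: ∅
5: ∅
6: ∅
7: ∅
8: 876 -> 694 -> 733 -> 70
9: 397
10: ∅
11: ∅
12: 559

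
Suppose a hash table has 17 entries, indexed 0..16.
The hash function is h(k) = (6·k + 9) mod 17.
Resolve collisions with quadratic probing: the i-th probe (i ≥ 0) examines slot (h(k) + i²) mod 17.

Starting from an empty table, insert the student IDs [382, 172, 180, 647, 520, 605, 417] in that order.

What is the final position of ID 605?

382: h=6 -> slot 6
172: h=4 -> slot 4
180: h=1 -> slot 1
647: h=15 -> slot 15
520: h=1, probe 1,2 -> slot 2
605: h=1, probe 1,2,5 -> slot 5
417: h=12 -> slot 12
Table: [∅, 180, 520, ∅, 172, 605, 382, ∅, ∅, ∅, ∅, ∅, 417, ∅, ∅, 647, ∅]

5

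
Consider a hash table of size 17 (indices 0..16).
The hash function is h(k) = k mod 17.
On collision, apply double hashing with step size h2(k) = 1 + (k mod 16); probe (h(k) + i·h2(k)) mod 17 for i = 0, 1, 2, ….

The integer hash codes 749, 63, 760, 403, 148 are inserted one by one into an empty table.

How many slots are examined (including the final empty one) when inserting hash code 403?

749 hashes to 1; slot 1 is free → place at 1.
63 hashes to 12; slot 12 is free → place at 12.
760 hashes to 12, h2=9; 12 taken → place at 4.
403 hashes to 12, h2=4; 12 taken → place at 16.
148 hashes to 12, h2=5; 12 taken → place at 0.
Table: [148, 749, —, —, 760, —, —, —, —, —, —, —, 63, —, —, —, 403]

2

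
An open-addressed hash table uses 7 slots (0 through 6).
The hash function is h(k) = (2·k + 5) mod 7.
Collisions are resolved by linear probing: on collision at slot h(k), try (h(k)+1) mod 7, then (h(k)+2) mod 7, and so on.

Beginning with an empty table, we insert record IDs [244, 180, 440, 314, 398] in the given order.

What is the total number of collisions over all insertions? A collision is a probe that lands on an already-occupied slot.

244: h=3 => slot 3
180: h=1 => slot 1
440: h=3, probe 3,4 => slot 4
314: h=3, probe 3,4,5 => slot 5
398: h=3, probe 3,4,5,6 => slot 6
Table: [_, 180, _, 244, 440, 314, 398]

6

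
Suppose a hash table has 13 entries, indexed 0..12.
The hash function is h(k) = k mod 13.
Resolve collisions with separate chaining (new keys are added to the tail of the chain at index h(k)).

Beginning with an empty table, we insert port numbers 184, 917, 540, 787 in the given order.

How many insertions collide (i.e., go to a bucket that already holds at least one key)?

2

184 -> bucket 2
917 -> bucket 7
540 -> bucket 7 (collision)
787 -> bucket 7 (collision)
Final buckets:
0: _
1: _
2: 184
3: _
4: _
5: _
6: _
7: 917 -> 540 -> 787
8: _
9: _
10: _
11: _
12: _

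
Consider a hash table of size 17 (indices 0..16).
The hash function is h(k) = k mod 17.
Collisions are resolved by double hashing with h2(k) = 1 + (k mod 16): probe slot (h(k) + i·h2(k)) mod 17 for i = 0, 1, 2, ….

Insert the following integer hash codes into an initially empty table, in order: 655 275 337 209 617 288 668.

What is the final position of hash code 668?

Insert 655: h=9, slot 9 empty -> index 9.
Insert 275: h=3, slot 3 empty -> index 3.
Insert 337: h=14, slot 14 empty -> index 14.
Insert 209: h=5, slot 5 empty -> index 5.
Insert 617: h=5, h2=10, slot 5 occupied -> index 15.
Insert 288: h=16, slot 16 empty -> index 16.
Insert 668: h=5, h2=13, slot 5 occupied -> index 1.
Table: [., 668, ., 275, ., 209, ., ., ., 655, ., ., ., ., 337, 617, 288]

1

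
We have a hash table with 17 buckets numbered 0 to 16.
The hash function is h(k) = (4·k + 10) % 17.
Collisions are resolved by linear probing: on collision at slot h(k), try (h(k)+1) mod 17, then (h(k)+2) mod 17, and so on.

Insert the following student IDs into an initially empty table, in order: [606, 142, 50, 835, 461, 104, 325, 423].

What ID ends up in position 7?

423

Insert 606: h=3, slot 3 empty → index 3.
Insert 142: h=0, slot 0 empty → index 0.
Insert 50: h=6, slot 6 empty → index 6.
Insert 835: h=1, slot 1 empty → index 1.
Insert 461: h=1, slot 1 occupied → index 2.
Insert 104: h=1, slots 1,2,3 occupied → index 4.
Insert 325: h=1, slots 1,2,3,4 occupied → index 5.
Insert 423: h=2, slots 2,3,4,5,6 occupied → index 7.
Table: [142, 835, 461, 606, 104, 325, 50, 423, —, —, —, —, —, —, —, —, —]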